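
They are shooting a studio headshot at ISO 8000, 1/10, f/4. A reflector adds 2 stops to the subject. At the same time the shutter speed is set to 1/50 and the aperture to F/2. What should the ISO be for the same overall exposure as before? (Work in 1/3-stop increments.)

Scene light: 2 stops brighter.
Shutter speed: 1/10 → 1/13 → 1/15 → 1/20 → 1/25 → 1/30 → 1/40 → 1/50 — 2 1/3 stops shorter (darker).
Aperture: f/4 → f/3.5 → f/3.2 → f/2.8 → f/2.5 → f/2.2 → f/2 — 2 stops wider (brighter).
Net so far: 1 2/3 stops brighter. ISO: 8000 → 6400 → 5000 → 4000 → 3200 → 2500.

ISO 2500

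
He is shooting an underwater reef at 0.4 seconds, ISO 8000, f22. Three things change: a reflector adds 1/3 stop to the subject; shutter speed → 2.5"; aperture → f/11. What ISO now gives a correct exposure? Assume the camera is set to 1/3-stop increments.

Scene light: 1/3 stop brighter.
Shutter speed: 0.4 → 0.5 → 0.6 → 0.8 → 1 → 1.3 → 1.6 → 2 → 2.5 — 2 2/3 stops slower (brighter).
Aperture: f/22 → f/20 → f/18 → f/16 → f/14 → f/13 → f/11 — 2 stops wider (brighter).
Net so far: 5 stops brighter. ISO: 8000 → 6400 → 5000 → 4000 → 3200 → 2500 → 2000 → 1600 → 1250 → 1000 → 800 → 640 → 500 → 400 → 320 → 250.

ISO 250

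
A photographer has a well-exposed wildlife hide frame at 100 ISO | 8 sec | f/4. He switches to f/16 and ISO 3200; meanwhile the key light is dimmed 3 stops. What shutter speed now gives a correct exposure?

Scene light: 3 stops darker.
Aperture: f/4 → f/5.6 → f/8 → f/11 → f/16 — 4 stops stopped down (darker).
ISO: 100 → 200 → 400 → 800 → 1600 → 3200 — 5 stops raised (brighter).
Net so far: 2 stops darker. Shutter speed: 8 → 15 → 30.

30 s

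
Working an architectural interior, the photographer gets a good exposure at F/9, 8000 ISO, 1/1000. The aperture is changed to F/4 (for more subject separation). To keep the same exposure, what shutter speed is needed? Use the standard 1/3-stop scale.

1/5000s

Aperture: f/9 → f/8 → f/7.1 → f/6.3 → f/5.6 → f/5 → f/4.5 → f/4 — 2 1/3 stops wider (brighter).
Need 2 1/3 stops darker from the shutter speed: 1/1000 → 1/1250 → 1/1600 → 1/2000 → 1/2500 → 1/3200 → 1/4000 → 1/5000.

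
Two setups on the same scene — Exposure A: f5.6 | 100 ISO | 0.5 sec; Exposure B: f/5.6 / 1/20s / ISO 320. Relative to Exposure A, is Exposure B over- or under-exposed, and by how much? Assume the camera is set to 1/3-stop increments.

1 2/3 stops darker

Aperture: unchanged.
Shutter speed: 0.5 → 0.4 → 0.3 → 1/4 → 1/5 → 1/6 → 1/8 → 1/10 → 1/13 → 1/15 → 1/20 — 3 1/3 stops shorter (darker).
ISO: 100 → 125 → 160 → 200 → 250 → 320 — 1 2/3 stops raised (brighter).
Net: −3 1/3 +1 2/3 = −1 2/3 stops.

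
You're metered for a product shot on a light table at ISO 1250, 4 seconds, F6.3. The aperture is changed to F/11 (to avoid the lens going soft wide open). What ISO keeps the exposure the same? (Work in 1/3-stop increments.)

Aperture: f/6.3 → f/7.1 → f/8 → f/9 → f/10 → f/11 — 1 2/3 stops smaller aperture (darker).
Need 1 2/3 stops brighter from the ISO: 1250 → 1600 → 2000 → 2500 → 3200 → 4000.

ISO 4000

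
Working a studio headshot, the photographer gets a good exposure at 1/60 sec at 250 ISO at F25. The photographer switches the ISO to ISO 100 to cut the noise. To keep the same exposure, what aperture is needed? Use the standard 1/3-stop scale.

ISO: 250 → 200 → 160 → 125 → 100 — 1 1/3 stops lower (darker).
Need 1 1/3 stops brighter from the aperture: f/25 → f/22 → f/20 → f/18 → f/16.

f/16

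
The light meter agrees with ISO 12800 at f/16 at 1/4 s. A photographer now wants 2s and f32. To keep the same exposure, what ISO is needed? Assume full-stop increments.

ISO 6400

Shutter speed: 1/4 → 1/2 → 1 → 2 — 3 stops slower (brighter).
Aperture: f/16 → f/22 → f/32 — 2 stops smaller aperture (darker).
Net change so far: 1 stop brighter. Offset with the ISO: 12800 → 6400.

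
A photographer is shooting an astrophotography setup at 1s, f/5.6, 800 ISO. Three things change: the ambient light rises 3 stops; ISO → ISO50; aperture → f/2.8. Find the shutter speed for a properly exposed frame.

1/2s

Scene light: 3 stops brighter.
ISO: 800 → 400 → 200 → 100 → 50 — 4 stops lower (darker).
Aperture: f/5.6 → f/4 → f/2.8 — 2 stops wider (brighter).
Net so far: 1 stop brighter. Shutter speed: 1 → 1/2.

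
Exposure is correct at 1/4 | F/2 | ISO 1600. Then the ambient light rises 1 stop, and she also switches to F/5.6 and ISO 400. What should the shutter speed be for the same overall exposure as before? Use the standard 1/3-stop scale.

4 s

Scene light: 1 stop brighter.
Aperture: f/2 → f/2.2 → f/2.5 → f/2.8 → f/3.2 → f/3.5 → f/4 → f/4.5 → f/5 → f/5.6 — 3 stops smaller aperture (darker).
ISO: 1600 → 1250 → 1000 → 800 → 640 → 500 → 400 — 2 stops dropped (darker).
Net so far: 4 stops darker. Shutter speed: 1/4 → 0.3 → 0.4 → 0.5 → 0.6 → 0.8 → 1 → 1.3 → 1.6 → 2 → 2.5 → 3.2 → 4.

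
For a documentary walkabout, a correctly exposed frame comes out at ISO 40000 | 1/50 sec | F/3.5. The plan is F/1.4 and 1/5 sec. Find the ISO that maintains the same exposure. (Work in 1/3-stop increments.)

Aperture: f/3.5 → f/3.2 → f/2.8 → f/2.5 → f/2.2 → f/2 → f/1.8 → f/1.6 → f/1.4 — 2 2/3 stops opened up (brighter).
Shutter speed: 1/50 → 1/40 → 1/30 → 1/25 → 1/20 → 1/15 → 1/13 → 1/10 → 1/8 → 1/6 → 1/5 — 3 1/3 stops slower (brighter).
Net change so far: 6 stops brighter. Offset with the ISO: 40000 → 32000 → 25600 → 20000 → 16000 → 12800 → 10000 → 8000 → 6400 → 5000 → 4000 → 3200 → 2500 → 2000 → 1600 → 1250 → 1000 → 800 → 640.

ISO 640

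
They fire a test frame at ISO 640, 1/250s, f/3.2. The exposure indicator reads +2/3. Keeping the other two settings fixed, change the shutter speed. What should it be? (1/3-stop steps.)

Overexposed by 2/3 stop → need 2/3 stop darker.
Shutter speed: 1/250 → 1/320 → 1/400.

1/400s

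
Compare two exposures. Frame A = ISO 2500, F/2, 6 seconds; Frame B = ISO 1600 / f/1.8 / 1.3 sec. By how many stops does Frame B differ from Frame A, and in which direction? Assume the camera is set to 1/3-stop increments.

Aperture: f/2 → f/1.8 — 1/3 stop larger aperture (brighter).
Shutter speed: 6 → 5 → 4 → 3.2 → 2.5 → 2 → 1.6 → 1.3 — 2 1/3 stops shorter (darker).
ISO: 2500 → 2000 → 1600 — 2/3 stop lower (darker).
Net: +1/3 −2 1/3 −2/3 = −2 2/3 stops.

2 2/3 stops darker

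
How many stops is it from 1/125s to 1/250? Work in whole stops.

1 stop

1/125 → 1/250 — count the steps: 1 stop.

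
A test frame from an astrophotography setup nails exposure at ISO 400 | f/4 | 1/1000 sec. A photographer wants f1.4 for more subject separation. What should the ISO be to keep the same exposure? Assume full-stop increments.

Aperture: f/4 → f/2.8 → f/2 → f/1.4 — 3 stops opened up (brighter).
Need 3 stops darker from the ISO: 400 → 200 → 100 → 50.

ISO 50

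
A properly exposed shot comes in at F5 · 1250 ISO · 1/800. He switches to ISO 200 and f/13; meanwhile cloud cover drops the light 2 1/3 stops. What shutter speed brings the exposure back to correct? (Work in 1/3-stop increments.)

Scene light: 2 1/3 stops darker.
ISO: 1250 → 1000 → 800 → 640 → 500 → 400 → 320 → 250 → 200 — 2 2/3 stops dropped (darker).
Aperture: f/5 → f/5.6 → f/6.3 → f/7.1 → f/8 → f/9 → f/10 → f/11 → f/13 — 2 2/3 stops smaller aperture (darker).
Net so far: 7 2/3 stops darker. Shutter speed: 1/800 → 1/640 → 1/500 → 1/400 → 1/320 → 1/250 → 1/200 → 1/160 → 1/125 → 1/100 → 1/80 → 1/60 → 1/50 → 1/40 → 1/30 → 1/25 → 1/20 → 1/15 → 1/13 → 1/10 → 1/8 → 1/6 → 1/5 → 1/4.

1/4s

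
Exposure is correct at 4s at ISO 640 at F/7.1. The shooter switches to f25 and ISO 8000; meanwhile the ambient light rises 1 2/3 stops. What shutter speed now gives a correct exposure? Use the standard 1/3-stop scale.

1.3 s

Scene light: 1 2/3 stops brighter.
Aperture: f/7.1 → f/8 → f/9 → f/10 → f/11 → f/13 → f/14 → f/16 → f/18 → f/20 → f/22 → f/25 — 3 2/3 stops smaller aperture (darker).
ISO: 640 → 800 → 1000 → 1250 → 1600 → 2000 → 2500 → 3200 → 4000 → 5000 → 6400 → 8000 — 3 2/3 stops higher (brighter).
Net so far: 1 2/3 stops brighter. Shutter speed: 4 → 3.2 → 2.5 → 2 → 1.6 → 1.3.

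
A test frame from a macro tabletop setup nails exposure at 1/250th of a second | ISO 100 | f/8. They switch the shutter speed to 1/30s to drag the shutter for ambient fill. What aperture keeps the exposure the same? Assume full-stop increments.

Shutter speed: 1/250 → 1/125 → 1/60 → 1/30 — 3 stops longer (brighter).
Need 3 stops darker from the aperture: f/8 → f/11 → f/16 → f/22.

f/22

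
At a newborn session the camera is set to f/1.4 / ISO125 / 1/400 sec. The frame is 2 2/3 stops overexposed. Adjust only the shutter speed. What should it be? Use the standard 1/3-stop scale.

1/2500s

Overexposed by 2 2/3 stops → need 2 2/3 stops darker.
Shutter speed: 1/400 → 1/500 → 1/640 → 1/800 → 1/1000 → 1/1250 → 1/1600 → 1/2000 → 1/2500.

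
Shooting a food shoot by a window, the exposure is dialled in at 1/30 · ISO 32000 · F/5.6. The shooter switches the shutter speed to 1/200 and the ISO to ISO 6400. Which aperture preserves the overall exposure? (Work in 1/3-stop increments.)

Shutter speed: 1/30 → 1/40 → 1/50 → 1/60 → 1/80 → 1/100 → 1/125 → 1/160 → 1/200 — 2 2/3 stops shorter (darker).
ISO: 32000 → 25600 → 20000 → 16000 → 12800 → 10000 → 8000 → 6400 — 2 1/3 stops dropped (darker).
Net change so far: 5 stops darker. Offset with the aperture: f/5.6 → f/5 → f/4.5 → f/4 → f/3.5 → f/3.2 → f/2.8 → f/2.5 → f/2.2 → f/2 → f/1.8 → f/1.6 → f/1.4 → f/1.2 → f/1.1 → f/1.0.

f/1.0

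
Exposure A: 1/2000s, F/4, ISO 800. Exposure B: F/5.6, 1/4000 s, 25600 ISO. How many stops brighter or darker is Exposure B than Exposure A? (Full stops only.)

3 stops brighter

Aperture: f/4 → f/5.6 — 1 stop smaller aperture (darker).
Shutter speed: 1/2000 → 1/4000 — 1 stop faster (darker).
ISO: 800 → 1600 → 3200 → 6400 → 12800 → 25600 — 5 stops raised (brighter).
Net: −1 −1 +5 = +3 stops.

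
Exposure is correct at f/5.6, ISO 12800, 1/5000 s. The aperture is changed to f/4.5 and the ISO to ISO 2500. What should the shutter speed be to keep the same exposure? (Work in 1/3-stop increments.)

Aperture: f/5.6 → f/5 → f/4.5 — 2/3 stop opened up (brighter).
ISO: 12800 → 10000 → 8000 → 6400 → 5000 → 4000 → 3200 → 2500 — 2 1/3 stops dropped (darker).
Net change so far: 1 2/3 stops darker. Offset with the shutter speed: 1/5000 → 1/4000 → 1/3200 → 1/2500 → 1/2000 → 1/1600.

1/1600s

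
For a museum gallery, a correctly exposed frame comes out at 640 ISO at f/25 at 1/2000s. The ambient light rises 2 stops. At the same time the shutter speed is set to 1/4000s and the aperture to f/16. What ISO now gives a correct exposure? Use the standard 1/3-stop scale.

ISO 125

Scene light: 2 stops brighter.
Shutter speed: 1/2000 → 1/2500 → 1/3200 → 1/4000 — 1 stop shorter (darker).
Aperture: f/25 → f/22 → f/20 → f/18 → f/16 — 1 1/3 stops opened up (brighter).
Net so far: 2 1/3 stops brighter. ISO: 640 → 500 → 400 → 320 → 250 → 200 → 160 → 125.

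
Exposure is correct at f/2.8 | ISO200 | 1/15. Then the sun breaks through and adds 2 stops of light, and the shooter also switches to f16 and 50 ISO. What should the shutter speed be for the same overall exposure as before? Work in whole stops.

2 s

Scene light: 2 stops brighter.
Aperture: f/2.8 → f/4 → f/5.6 → f/8 → f/11 → f/16 — 5 stops smaller aperture (darker).
ISO: 200 → 100 → 50 — 2 stops dropped (darker).
Net so far: 5 stops darker. Shutter speed: 1/15 → 1/8 → 1/4 → 1/2 → 1 → 2.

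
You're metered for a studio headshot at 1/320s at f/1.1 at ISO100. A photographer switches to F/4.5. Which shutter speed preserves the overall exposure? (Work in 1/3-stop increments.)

1/20s

Aperture: f/1.1 → f/1.2 → f/1.4 → f/1.6 → f/1.8 → f/2 → f/2.2 → f/2.5 → f/2.8 → f/3.2 → f/3.5 → f/4 → f/4.5 — 4 stops narrower (darker).
Need 4 stops brighter from the shutter speed: 1/320 → 1/250 → 1/200 → 1/160 → 1/125 → 1/100 → 1/80 → 1/60 → 1/50 → 1/40 → 1/30 → 1/25 → 1/20.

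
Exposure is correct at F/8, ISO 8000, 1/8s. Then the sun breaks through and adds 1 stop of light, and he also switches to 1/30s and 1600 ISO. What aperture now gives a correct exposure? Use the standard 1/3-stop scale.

f/2.5

Scene light: 1 stop brighter.
Shutter speed: 1/8 → 1/10 → 1/13 → 1/15 → 1/20 → 1/25 → 1/30 — 2 stops shorter (darker).
ISO: 8000 → 6400 → 5000 → 4000 → 3200 → 2500 → 2000 → 1600 — 2 1/3 stops dropped (darker).
Net so far: 3 1/3 stops darker. Aperture: f/8 → f/7.1 → f/6.3 → f/5.6 → f/5 → f/4.5 → f/4 → f/3.5 → f/3.2 → f/2.8 → f/2.5.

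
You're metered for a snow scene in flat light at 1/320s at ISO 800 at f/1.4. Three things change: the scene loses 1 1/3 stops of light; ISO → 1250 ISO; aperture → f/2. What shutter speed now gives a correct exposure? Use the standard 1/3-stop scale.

1/100s

Scene light: 1 1/3 stops darker.
ISO: 800 → 1000 → 1250 — 2/3 stop raised (brighter).
Aperture: f/1.4 → f/1.6 → f/1.8 → f/2 — 1 stop stopped down (darker).
Net so far: 1 2/3 stops darker. Shutter speed: 1/320 → 1/250 → 1/200 → 1/160 → 1/125 → 1/100.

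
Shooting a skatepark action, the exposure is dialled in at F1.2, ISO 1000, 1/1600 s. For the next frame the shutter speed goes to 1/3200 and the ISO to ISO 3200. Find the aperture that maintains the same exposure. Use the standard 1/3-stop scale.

f/1.6

Shutter speed: 1/1600 → 1/2000 → 1/2500 → 1/3200 — 1 stop faster (darker).
ISO: 1000 → 1250 → 1600 → 2000 → 2500 → 3200 — 1 2/3 stops raised (brighter).
Net change so far: 2/3 stop brighter. Offset with the aperture: f/1.2 → f/1.4 → f/1.6.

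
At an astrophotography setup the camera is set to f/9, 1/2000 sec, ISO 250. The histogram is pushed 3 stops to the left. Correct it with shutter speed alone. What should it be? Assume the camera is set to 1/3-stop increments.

Underexposed by 3 stops → need 3 stops brighter.
Shutter speed: 1/2000 → 1/1600 → 1/1250 → 1/1000 → 1/800 → 1/640 → 1/500 → 1/400 → 1/320 → 1/250.

1/250s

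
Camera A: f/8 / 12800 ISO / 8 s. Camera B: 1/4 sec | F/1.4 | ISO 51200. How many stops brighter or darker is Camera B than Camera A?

2 stops brighter

Aperture: f/8 → f/5.6 → f/4 → f/2.8 → f/2 → f/1.4 — 5 stops opened up (brighter).
Shutter speed: 8 → 4 → 2 → 1 → 1/2 → 1/4 — 5 stops shorter (darker).
ISO: 12800 → 25600 → 51200 — 2 stops higher (brighter).
Net: +5 −5 +2 = +2 stops.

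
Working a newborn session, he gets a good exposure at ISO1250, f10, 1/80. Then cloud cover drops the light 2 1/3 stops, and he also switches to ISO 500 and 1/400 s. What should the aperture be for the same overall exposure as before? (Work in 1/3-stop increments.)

f/1.2

Scene light: 2 1/3 stops darker.
ISO: 1250 → 1000 → 800 → 640 → 500 — 1 1/3 stops lower (darker).
Shutter speed: 1/80 → 1/100 → 1/125 → 1/160 → 1/200 → 1/250 → 1/320 → 1/400 — 2 1/3 stops faster (darker).
Net so far: 6 stops darker. Aperture: f/10 → f/9 → f/8 → f/7.1 → f/6.3 → f/5.6 → f/5 → f/4.5 → f/4 → f/3.5 → f/3.2 → f/2.8 → f/2.5 → f/2.2 → f/2 → f/1.8 → f/1.6 → f/1.4 → f/1.2.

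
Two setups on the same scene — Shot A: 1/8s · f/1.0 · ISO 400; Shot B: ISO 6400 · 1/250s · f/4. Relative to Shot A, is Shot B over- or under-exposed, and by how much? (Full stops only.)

Aperture: f/1.0 → f/1.4 → f/2 → f/2.8 → f/4 — 4 stops narrower (darker).
Shutter speed: 1/8 → 1/15 → 1/30 → 1/60 → 1/125 → 1/250 — 5 stops shorter (darker).
ISO: 400 → 800 → 1600 → 3200 → 6400 — 4 stops higher (brighter).
Net: −4 −5 +4 = −5 stops.

5 stops darker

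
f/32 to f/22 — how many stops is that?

f/32 → f/22 — count the steps: 1 stop.

1 stop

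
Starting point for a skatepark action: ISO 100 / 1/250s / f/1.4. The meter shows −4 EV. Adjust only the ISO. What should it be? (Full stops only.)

ISO 1600

Underexposed by 4 stops → need 4 stops brighter.
ISO: 100 → 200 → 400 → 800 → 1600.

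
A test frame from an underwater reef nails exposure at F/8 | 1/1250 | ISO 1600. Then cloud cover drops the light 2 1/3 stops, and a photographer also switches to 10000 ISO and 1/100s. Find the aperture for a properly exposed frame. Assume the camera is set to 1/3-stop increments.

Scene light: 2 1/3 stops darker.
ISO: 1600 → 2000 → 2500 → 3200 → 4000 → 5000 → 6400 → 8000 → 10000 — 2 2/3 stops higher (brighter).
Shutter speed: 1/1250 → 1/1000 → 1/800 → 1/640 → 1/500 → 1/400 → 1/320 → 1/250 → 1/200 → 1/160 → 1/125 → 1/100 — 3 2/3 stops longer (brighter).
Net so far: 4 stops brighter. Aperture: f/8 → f/9 → f/10 → f/11 → f/13 → f/14 → f/16 → f/18 → f/20 → f/22 → f/25 → f/29 → f/32.

f/32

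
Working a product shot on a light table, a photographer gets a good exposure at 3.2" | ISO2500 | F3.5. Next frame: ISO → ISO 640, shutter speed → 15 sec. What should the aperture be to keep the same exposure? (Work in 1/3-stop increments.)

ISO: 2500 → 2000 → 1600 → 1250 → 1000 → 800 → 640 — 2 stops dropped (darker).
Shutter speed: 3.2 → 4 → 5 → 6 → 8 → 10 → 13 → 15 — 2 1/3 stops slower (brighter).
Net change so far: 1/3 stop brighter. Offset with the aperture: f/3.5 → f/4.

f/4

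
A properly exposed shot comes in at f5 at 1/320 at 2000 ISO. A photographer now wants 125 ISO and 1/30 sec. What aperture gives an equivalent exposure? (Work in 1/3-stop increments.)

ISO: 2000 → 1600 → 1250 → 1000 → 800 → 640 → 500 → 400 → 320 → 250 → 200 → 160 → 125 — 4 stops dropped (darker).
Shutter speed: 1/320 → 1/250 → 1/200 → 1/160 → 1/125 → 1/100 → 1/80 → 1/60 → 1/50 → 1/40 → 1/30 — 3 1/3 stops slower (brighter).
Net change so far: 2/3 stop darker. Offset with the aperture: f/5 → f/4.5 → f/4.

f/4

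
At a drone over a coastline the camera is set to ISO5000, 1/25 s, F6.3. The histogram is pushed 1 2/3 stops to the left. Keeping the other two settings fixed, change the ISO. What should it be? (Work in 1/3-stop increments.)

ISO 16000

Underexposed by 1 2/3 stops → need 1 2/3 stops brighter.
ISO: 5000 → 6400 → 8000 → 10000 → 12800 → 16000.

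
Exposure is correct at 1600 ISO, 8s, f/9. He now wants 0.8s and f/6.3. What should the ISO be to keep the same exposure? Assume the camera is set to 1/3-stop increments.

Shutter speed: 8 → 6 → 5 → 4 → 3.2 → 2.5 → 2 → 1.6 → 1.3 → 1 → 0.8 — 3 1/3 stops faster (darker).
Aperture: f/9 → f/8 → f/7.1 → f/6.3 — 1 stop wider (brighter).
Net change so far: 2 1/3 stops darker. Offset with the ISO: 1600 → 2000 → 2500 → 3200 → 4000 → 5000 → 6400 → 8000.

ISO 8000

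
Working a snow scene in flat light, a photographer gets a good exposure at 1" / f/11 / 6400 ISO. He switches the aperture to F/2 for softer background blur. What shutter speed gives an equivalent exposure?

1/30s

Aperture: f/11 → f/8 → f/5.6 → f/4 → f/2.8 → f/2 — 5 stops opened up (brighter).
Need 5 stops darker from the shutter speed: 1 → 1/2 → 1/4 → 1/8 → 1/15 → 1/30.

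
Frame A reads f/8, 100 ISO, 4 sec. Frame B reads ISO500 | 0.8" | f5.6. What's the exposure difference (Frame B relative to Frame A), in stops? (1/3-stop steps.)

1 stop brighter

Aperture: f/8 → f/7.1 → f/6.3 → f/5.6 — 1 stop wider (brighter).
Shutter speed: 4 → 3.2 → 2.5 → 2 → 1.6 → 1.3 → 1 → 0.8 — 2 1/3 stops faster (darker).
ISO: 100 → 125 → 160 → 200 → 250 → 320 → 400 → 500 — 2 1/3 stops higher (brighter).
Net: +1 −2 1/3 +2 1/3 = +1 stop.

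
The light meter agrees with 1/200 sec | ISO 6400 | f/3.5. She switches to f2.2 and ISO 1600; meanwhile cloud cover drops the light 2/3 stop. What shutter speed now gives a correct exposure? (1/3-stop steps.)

1/80s

Scene light: 2/3 stop darker.
Aperture: f/3.5 → f/3.2 → f/2.8 → f/2.5 → f/2.2 — 1 1/3 stops wider (brighter).
ISO: 6400 → 5000 → 4000 → 3200 → 2500 → 2000 → 1600 — 2 stops dropped (darker).
Net so far: 1 1/3 stops darker. Shutter speed: 1/200 → 1/160 → 1/125 → 1/100 → 1/80.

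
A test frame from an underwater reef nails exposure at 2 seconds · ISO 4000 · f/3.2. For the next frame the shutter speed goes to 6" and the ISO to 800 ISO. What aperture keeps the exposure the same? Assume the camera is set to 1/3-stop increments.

Shutter speed: 2 → 2.5 → 3.2 → 4 → 5 → 6 — 1 2/3 stops slower (brighter).
ISO: 4000 → 3200 → 2500 → 2000 → 1600 → 1250 → 1000 → 800 — 2 1/3 stops dropped (darker).
Net change so far: 2/3 stop darker. Offset with the aperture: f/3.2 → f/2.8 → f/2.5.

f/2.5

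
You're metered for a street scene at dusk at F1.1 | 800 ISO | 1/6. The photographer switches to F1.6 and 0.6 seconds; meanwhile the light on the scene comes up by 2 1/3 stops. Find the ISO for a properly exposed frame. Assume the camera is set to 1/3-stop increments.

ISO 80

Scene light: 2 1/3 stops brighter.
Aperture: f/1.1 → f/1.2 → f/1.4 → f/1.6 — 1 stop narrower (darker).
Shutter speed: 1/6 → 1/5 → 1/4 → 0.3 → 0.4 → 0.5 → 0.6 — 2 stops slower (brighter).
Net so far: 3 1/3 stops brighter. ISO: 800 → 640 → 500 → 400 → 320 → 250 → 200 → 160 → 125 → 100 → 80.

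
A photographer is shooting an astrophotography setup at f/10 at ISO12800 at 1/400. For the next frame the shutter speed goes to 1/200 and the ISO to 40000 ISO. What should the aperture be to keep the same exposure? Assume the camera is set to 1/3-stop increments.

f/25

Shutter speed: 1/400 → 1/320 → 1/250 → 1/200 — 1 stop slower (brighter).
ISO: 12800 → 16000 → 20000 → 25600 → 32000 → 40000 — 1 2/3 stops higher (brighter).
Net change so far: 2 2/3 stops brighter. Offset with the aperture: f/10 → f/11 → f/13 → f/14 → f/16 → f/18 → f/20 → f/22 → f/25.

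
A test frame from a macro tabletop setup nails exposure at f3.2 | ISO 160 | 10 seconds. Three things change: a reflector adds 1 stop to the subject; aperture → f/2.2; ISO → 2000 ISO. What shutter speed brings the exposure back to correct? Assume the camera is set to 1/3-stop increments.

Scene light: 1 stop brighter.
Aperture: f/3.2 → f/2.8 → f/2.5 → f/2.2 — 1 stop opened up (brighter).
ISO: 160 → 200 → 250 → 320 → 400 → 500 → 640 → 800 → 1000 → 1250 → 1600 → 2000 — 3 2/3 stops raised (brighter).
Net so far: 5 2/3 stops brighter. Shutter speed: 10 → 8 → 6 → 5 → 4 → 3.2 → 2.5 → 2 → 1.6 → 1.3 → 1 → 0.8 → 0.6 → 0.5 → 0.4 → 0.3 → 1/4 → 1/5.

1/5s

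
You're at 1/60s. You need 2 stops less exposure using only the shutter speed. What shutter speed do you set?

Shutter speed: 1/60 → 1/125 → 1/250 — 2 stops shorter (darker).

1/250s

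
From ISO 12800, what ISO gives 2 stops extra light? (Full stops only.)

ISO 51200

ISO: 12800 → 25600 → 51200 — 2 stops higher (brighter).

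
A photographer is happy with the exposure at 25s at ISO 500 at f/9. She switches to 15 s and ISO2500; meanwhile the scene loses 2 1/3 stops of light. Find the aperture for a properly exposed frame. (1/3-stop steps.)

f/7.1

Scene light: 2 1/3 stops darker.
Shutter speed: 25 → 20 → 15 — 2/3 stop shorter (darker).
ISO: 500 → 640 → 800 → 1000 → 1250 → 1600 → 2000 → 2500 — 2 1/3 stops raised (brighter).
Net so far: 2/3 stop darker. Aperture: f/9 → f/8 → f/7.1.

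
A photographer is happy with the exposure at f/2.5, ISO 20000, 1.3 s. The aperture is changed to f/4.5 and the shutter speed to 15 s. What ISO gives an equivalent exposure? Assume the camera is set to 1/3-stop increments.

Aperture: f/2.5 → f/2.8 → f/3.2 → f/3.5 → f/4 → f/4.5 — 1 2/3 stops narrower (darker).
Shutter speed: 1.3 → 1.6 → 2 → 2.5 → 3.2 → 4 → 5 → 6 → 8 → 10 → 13 → 15 — 3 2/3 stops slower (brighter).
Net change so far: 2 stops brighter. Offset with the ISO: 20000 → 16000 → 12800 → 10000 → 8000 → 6400 → 5000.

ISO 5000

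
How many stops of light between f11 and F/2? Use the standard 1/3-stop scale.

5 stops

f/11 → f/10 → f/9 → f/8 → f/7.1 → f/6.3 → f/5.6 → f/5 → f/4.5 → f/4 → f/3.5 → f/3.2 → f/2.8 → f/2.5 → f/2.2 → f/2 — count the steps: 15 third-stops = 5 stops.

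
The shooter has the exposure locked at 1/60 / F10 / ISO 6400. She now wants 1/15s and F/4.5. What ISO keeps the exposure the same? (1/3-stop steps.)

ISO 320

Shutter speed: 1/60 → 1/50 → 1/40 → 1/30 → 1/25 → 1/20 → 1/15 — 2 stops longer (brighter).
Aperture: f/10 → f/9 → f/8 → f/7.1 → f/6.3 → f/5.6 → f/5 → f/4.5 — 2 1/3 stops larger aperture (brighter).
Net change so far: 4 1/3 stops brighter. Offset with the ISO: 6400 → 5000 → 4000 → 3200 → 2500 → 2000 → 1600 → 1250 → 1000 → 800 → 640 → 500 → 400 → 320.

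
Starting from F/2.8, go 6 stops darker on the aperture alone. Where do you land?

f/22

Aperture: f/2.8 → f/4 → f/5.6 → f/8 → f/11 → f/16 → f/22 — 6 stops narrower (darker).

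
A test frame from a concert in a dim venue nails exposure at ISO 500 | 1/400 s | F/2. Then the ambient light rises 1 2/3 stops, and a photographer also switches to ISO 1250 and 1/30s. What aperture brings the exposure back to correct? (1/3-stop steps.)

f/20

Scene light: 1 2/3 stops brighter.
ISO: 500 → 640 → 800 → 1000 → 1250 — 1 1/3 stops higher (brighter).
Shutter speed: 1/400 → 1/320 → 1/250 → 1/200 → 1/160 → 1/125 → 1/100 → 1/80 → 1/60 → 1/50 → 1/40 → 1/30 — 3 2/3 stops slower (brighter).
Net so far: 6 2/3 stops brighter. Aperture: f/2 → f/2.2 → f/2.5 → f/2.8 → f/3.2 → f/3.5 → f/4 → f/4.5 → f/5 → f/5.6 → f/6.3 → f/7.1 → f/8 → f/9 → f/10 → f/11 → f/13 → f/14 → f/16 → f/18 → f/20.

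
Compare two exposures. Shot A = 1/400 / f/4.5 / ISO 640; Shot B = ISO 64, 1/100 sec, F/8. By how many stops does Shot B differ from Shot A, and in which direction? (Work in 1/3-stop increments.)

Aperture: f/4.5 → f/5 → f/5.6 → f/6.3 → f/7.1 → f/8 — 1 2/3 stops smaller aperture (darker).
Shutter speed: 1/400 → 1/320 → 1/250 → 1/200 → 1/160 → 1/125 → 1/100 — 2 stops longer (brighter).
ISO: 640 → 500 → 400 → 320 → 250 → 200 → 160 → 125 → 100 → 80 → 64 — 3 1/3 stops dropped (darker).
Net: −1 2/3 +2 −3 1/3 = −3 stops.

3 stops darker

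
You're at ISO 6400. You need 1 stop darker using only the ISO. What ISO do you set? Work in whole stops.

ISO: 6400 → 3200 — 1 stop dropped (darker).

ISO 3200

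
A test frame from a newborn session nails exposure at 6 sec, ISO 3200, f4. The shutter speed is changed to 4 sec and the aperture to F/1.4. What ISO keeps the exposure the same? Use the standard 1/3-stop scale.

Shutter speed: 6 → 5 → 4 — 2/3 stop faster (darker).
Aperture: f/4 → f/3.5 → f/3.2 → f/2.8 → f/2.5 → f/2.2 → f/2 → f/1.8 → f/1.6 → f/1.4 — 3 stops larger aperture (brighter).
Net change so far: 2 1/3 stops brighter. Offset with the ISO: 3200 → 2500 → 2000 → 1600 → 1250 → 1000 → 800 → 640.

ISO 640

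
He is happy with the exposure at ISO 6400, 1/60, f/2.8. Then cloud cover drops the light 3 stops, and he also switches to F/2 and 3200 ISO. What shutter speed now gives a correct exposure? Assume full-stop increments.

Scene light: 3 stops darker.
Aperture: f/2.8 → f/2 — 1 stop wider (brighter).
ISO: 6400 → 3200 — 1 stop dropped (darker).
Net so far: 3 stops darker. Shutter speed: 1/60 → 1/30 → 1/15 → 1/8.

1/8s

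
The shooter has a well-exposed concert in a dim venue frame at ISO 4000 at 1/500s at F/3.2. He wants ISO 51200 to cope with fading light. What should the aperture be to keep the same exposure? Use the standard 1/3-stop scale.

f/11

ISO: 4000 → 5000 → 6400 → 8000 → 10000 → 12800 → 16000 → 20000 → 25600 → 32000 → 40000 → 51200 — 3 2/3 stops raised (brighter).
Need 3 2/3 stops darker from the aperture: f/3.2 → f/3.5 → f/4 → f/4.5 → f/5 → f/5.6 → f/6.3 → f/7.1 → f/8 → f/9 → f/10 → f/11.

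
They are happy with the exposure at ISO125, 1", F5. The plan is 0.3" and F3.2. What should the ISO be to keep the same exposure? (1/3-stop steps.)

Shutter speed: 1 → 0.8 → 0.6 → 0.5 → 0.4 → 0.3 — 1 2/3 stops shorter (darker).
Aperture: f/5 → f/4.5 → f/4 → f/3.5 → f/3.2 — 1 1/3 stops opened up (brighter).
Net change so far: 1/3 stop darker. Offset with the ISO: 125 → 160.

ISO 160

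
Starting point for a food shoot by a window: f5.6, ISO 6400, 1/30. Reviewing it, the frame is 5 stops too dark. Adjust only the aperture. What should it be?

f/1.0

Underexposed by 5 stops → need 5 stops brighter.
Aperture: f/5.6 → f/4 → f/2.8 → f/2 → f/1.4 → f/1.0.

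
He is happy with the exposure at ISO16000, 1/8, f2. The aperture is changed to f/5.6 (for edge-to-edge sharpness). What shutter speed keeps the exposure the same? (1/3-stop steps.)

1 s

Aperture: f/2 → f/2.2 → f/2.5 → f/2.8 → f/3.2 → f/3.5 → f/4 → f/4.5 → f/5 → f/5.6 — 3 stops narrower (darker).
Need 3 stops brighter from the shutter speed: 1/8 → 1/6 → 1/5 → 1/4 → 0.3 → 0.4 → 0.5 → 0.6 → 0.8 → 1.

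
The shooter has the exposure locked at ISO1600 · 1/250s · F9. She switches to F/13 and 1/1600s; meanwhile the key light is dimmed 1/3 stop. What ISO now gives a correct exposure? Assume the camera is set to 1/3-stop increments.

ISO 25600

Scene light: 1/3 stop darker.
Aperture: f/9 → f/10 → f/11 → f/13 — 1 stop narrower (darker).
Shutter speed: 1/250 → 1/320 → 1/400 → 1/500 → 1/640 → 1/800 → 1/1000 → 1/1250 → 1/1600 — 2 2/3 stops shorter (darker).
Net so far: 4 stops darker. ISO: 1600 → 2000 → 2500 → 3200 → 4000 → 5000 → 6400 → 8000 → 10000 → 12800 → 16000 → 20000 → 25600.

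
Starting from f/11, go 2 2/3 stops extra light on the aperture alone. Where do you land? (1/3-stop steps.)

Aperture: f/11 → f/10 → f/9 → f/8 → f/7.1 → f/6.3 → f/5.6 → f/5 → f/4.5 — 2 2/3 stops wider (brighter).

f/4.5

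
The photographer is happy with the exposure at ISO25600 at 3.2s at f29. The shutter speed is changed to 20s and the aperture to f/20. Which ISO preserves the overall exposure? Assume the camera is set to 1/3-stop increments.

Shutter speed: 3.2 → 4 → 5 → 6 → 8 → 10 → 13 → 15 → 20 — 2 2/3 stops longer (brighter).
Aperture: f/29 → f/25 → f/22 → f/20 — 1 stop larger aperture (brighter).
Net change so far: 3 2/3 stops brighter. Offset with the ISO: 25600 → 20000 → 16000 → 12800 → 10000 → 8000 → 6400 → 5000 → 4000 → 3200 → 2500 → 2000.

ISO 2000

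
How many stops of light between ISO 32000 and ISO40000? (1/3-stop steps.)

1/3 stop

32000 → 40000 — count the steps: 1 third-stops = 1/3 stop.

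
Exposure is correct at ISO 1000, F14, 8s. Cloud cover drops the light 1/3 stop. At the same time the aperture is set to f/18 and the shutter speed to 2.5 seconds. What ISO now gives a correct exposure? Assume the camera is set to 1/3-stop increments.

ISO 6400

Scene light: 1/3 stop darker.
Aperture: f/14 → f/16 → f/18 — 2/3 stop narrower (darker).
Shutter speed: 8 → 6 → 5 → 4 → 3.2 → 2.5 — 1 2/3 stops shorter (darker).
Net so far: 2 2/3 stops darker. ISO: 1000 → 1250 → 1600 → 2000 → 2500 → 3200 → 4000 → 5000 → 6400.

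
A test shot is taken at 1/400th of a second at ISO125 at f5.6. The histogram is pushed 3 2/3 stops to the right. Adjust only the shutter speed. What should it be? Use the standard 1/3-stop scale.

1/5000s

Overexposed by 3 2/3 stops → need 3 2/3 stops darker.
Shutter speed: 1/400 → 1/500 → 1/640 → 1/800 → 1/1000 → 1/1250 → 1/1600 → 1/2000 → 1/2500 → 1/3200 → 1/4000 → 1/5000.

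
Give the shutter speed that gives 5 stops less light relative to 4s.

1/8s

Shutter speed: 4 → 2 → 1 → 1/2 → 1/4 → 1/8 — 5 stops faster (darker).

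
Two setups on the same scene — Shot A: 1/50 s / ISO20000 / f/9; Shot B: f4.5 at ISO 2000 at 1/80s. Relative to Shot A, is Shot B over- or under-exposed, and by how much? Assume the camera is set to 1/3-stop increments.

2 stops darker

Aperture: f/9 → f/8 → f/7.1 → f/6.3 → f/5.6 → f/5 → f/4.5 — 2 stops opened up (brighter).
Shutter speed: 1/50 → 1/60 → 1/80 — 2/3 stop shorter (darker).
ISO: 20000 → 16000 → 12800 → 10000 → 8000 → 6400 → 5000 → 4000 → 3200 → 2500 → 2000 — 3 1/3 stops dropped (darker).
Net: +2 −2/3 −3 1/3 = −2 stops.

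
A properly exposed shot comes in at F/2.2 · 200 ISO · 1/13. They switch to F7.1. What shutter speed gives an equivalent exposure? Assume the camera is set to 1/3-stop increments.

0.8 s

Aperture: f/2.2 → f/2.5 → f/2.8 → f/3.2 → f/3.5 → f/4 → f/4.5 → f/5 → f/5.6 → f/6.3 → f/7.1 — 3 1/3 stops smaller aperture (darker).
Need 3 1/3 stops brighter from the shutter speed: 1/13 → 1/10 → 1/8 → 1/6 → 1/5 → 1/4 → 0.3 → 0.4 → 0.5 → 0.6 → 0.8.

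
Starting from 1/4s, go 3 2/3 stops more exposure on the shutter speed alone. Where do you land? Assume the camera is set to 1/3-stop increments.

3.2 s

Shutter speed: 1/4 → 0.3 → 0.4 → 0.5 → 0.6 → 0.8 → 1 → 1.3 → 1.6 → 2 → 2.5 → 3.2 — 3 2/3 stops slower (brighter).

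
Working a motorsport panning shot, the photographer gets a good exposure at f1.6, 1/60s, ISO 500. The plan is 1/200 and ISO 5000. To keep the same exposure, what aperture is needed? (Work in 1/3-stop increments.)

f/2.8

Shutter speed: 1/60 → 1/80 → 1/100 → 1/125 → 1/160 → 1/200 — 1 2/3 stops shorter (darker).
ISO: 500 → 640 → 800 → 1000 → 1250 → 1600 → 2000 → 2500 → 3200 → 4000 → 5000 — 3 1/3 stops raised (brighter).
Net change so far: 1 2/3 stops brighter. Offset with the aperture: f/1.6 → f/1.8 → f/2 → f/2.2 → f/2.5 → f/2.8.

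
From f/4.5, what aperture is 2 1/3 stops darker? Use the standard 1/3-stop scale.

Aperture: f/4.5 → f/5 → f/5.6 → f/6.3 → f/7.1 → f/8 → f/9 → f/10 — 2 1/3 stops smaller aperture (darker).

f/10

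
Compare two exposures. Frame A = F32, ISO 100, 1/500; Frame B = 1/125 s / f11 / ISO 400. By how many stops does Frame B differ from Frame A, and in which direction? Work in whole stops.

7 stops brighter

Aperture: f/32 → f/22 → f/16 → f/11 — 3 stops opened up (brighter).
Shutter speed: 1/500 → 1/250 → 1/125 — 2 stops longer (brighter).
ISO: 100 → 200 → 400 — 2 stops higher (brighter).
Net: +3 +2 +2 = +7 stops.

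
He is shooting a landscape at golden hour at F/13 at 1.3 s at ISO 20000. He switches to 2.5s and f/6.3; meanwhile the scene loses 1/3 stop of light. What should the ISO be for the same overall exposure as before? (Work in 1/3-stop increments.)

ISO 3200

Scene light: 1/3 stop darker.
Shutter speed: 1.3 → 1.6 → 2 → 2.5 — 1 stop slower (brighter).
Aperture: f/13 → f/11 → f/10 → f/9 → f/8 → f/7.1 → f/6.3 — 2 stops larger aperture (brighter).
Net so far: 2 2/3 stops brighter. ISO: 20000 → 16000 → 12800 → 10000 → 8000 → 6400 → 5000 → 4000 → 3200.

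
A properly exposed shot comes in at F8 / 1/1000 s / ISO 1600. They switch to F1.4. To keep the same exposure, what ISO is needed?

Aperture: f/8 → f/5.6 → f/4 → f/2.8 → f/2 → f/1.4 — 5 stops opened up (brighter).
Need 5 stops darker from the ISO: 1600 → 800 → 400 → 200 → 100 → 50.

ISO 50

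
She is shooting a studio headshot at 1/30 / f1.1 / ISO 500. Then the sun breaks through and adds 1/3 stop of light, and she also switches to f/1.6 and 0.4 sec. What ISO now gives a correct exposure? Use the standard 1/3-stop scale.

Scene light: 1/3 stop brighter.
Aperture: f/1.1 → f/1.2 → f/1.4 → f/1.6 — 1 stop narrower (darker).
Shutter speed: 1/30 → 1/25 → 1/20 → 1/15 → 1/13 → 1/10 → 1/8 → 1/6 → 1/5 → 1/4 → 0.3 → 0.4 — 3 2/3 stops longer (brighter).
Net so far: 3 stops brighter. ISO: 500 → 400 → 320 → 250 → 200 → 160 → 125 → 100 → 80 → 64.

ISO 64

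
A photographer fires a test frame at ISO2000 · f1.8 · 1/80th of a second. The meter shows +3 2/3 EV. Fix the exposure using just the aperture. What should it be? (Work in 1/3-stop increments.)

Overexposed by 3 2/3 stops → need 3 2/3 stops darker.
Aperture: f/1.8 → f/2 → f/2.2 → f/2.5 → f/2.8 → f/3.2 → f/3.5 → f/4 → f/4.5 → f/5 → f/5.6 → f/6.3.

f/6.3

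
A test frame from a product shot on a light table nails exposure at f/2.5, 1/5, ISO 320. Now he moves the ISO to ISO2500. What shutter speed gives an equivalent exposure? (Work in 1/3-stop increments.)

1/40s

ISO: 320 → 400 → 500 → 640 → 800 → 1000 → 1250 → 1600 → 2000 → 2500 — 3 stops higher (brighter).
Need 3 stops darker from the shutter speed: 1/5 → 1/6 → 1/8 → 1/10 → 1/13 → 1/15 → 1/20 → 1/25 → 1/30 → 1/40.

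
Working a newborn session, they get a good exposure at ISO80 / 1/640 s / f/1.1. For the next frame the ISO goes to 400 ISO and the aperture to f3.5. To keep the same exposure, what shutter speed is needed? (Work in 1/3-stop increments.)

ISO: 80 → 100 → 125 → 160 → 200 → 250 → 320 → 400 — 2 1/3 stops higher (brighter).
Aperture: f/1.1 → f/1.2 → f/1.4 → f/1.6 → f/1.8 → f/2 → f/2.2 → f/2.5 → f/2.8 → f/3.2 → f/3.5 — 3 1/3 stops smaller aperture (darker).
Net change so far: 1 stop darker. Offset with the shutter speed: 1/640 → 1/500 → 1/400 → 1/320.

1/320s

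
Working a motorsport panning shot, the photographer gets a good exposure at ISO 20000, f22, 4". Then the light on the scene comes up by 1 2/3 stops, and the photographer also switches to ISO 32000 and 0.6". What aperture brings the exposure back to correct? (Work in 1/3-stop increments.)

f/20

Scene light: 1 2/3 stops brighter.
ISO: 20000 → 25600 → 32000 — 2/3 stop raised (brighter).
Shutter speed: 4 → 3.2 → 2.5 → 2 → 1.6 → 1.3 → 1 → 0.8 → 0.6 — 2 2/3 stops faster (darker).
Net so far: 1/3 stop darker. Aperture: f/22 → f/20.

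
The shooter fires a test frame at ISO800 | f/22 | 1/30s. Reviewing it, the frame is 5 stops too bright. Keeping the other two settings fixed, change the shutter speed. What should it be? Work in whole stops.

1/1000s

Overexposed by 5 stops → need 5 stops darker.
Shutter speed: 1/30 → 1/60 → 1/125 → 1/250 → 1/500 → 1/1000.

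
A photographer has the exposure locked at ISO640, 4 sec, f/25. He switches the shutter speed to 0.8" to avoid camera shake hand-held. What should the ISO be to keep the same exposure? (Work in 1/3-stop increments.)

ISO 3200

Shutter speed: 4 → 3.2 → 2.5 → 2 → 1.6 → 1.3 → 1 → 0.8 — 2 1/3 stops shorter (darker).
Need 2 1/3 stops brighter from the ISO: 640 → 800 → 1000 → 1250 → 1600 → 2000 → 2500 → 3200.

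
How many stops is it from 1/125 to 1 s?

1/125 → 1/60 → 1/30 → 1/15 → 1/8 → 1/4 → 1/2 → 1 — count the steps: 7 stops.

7 stops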